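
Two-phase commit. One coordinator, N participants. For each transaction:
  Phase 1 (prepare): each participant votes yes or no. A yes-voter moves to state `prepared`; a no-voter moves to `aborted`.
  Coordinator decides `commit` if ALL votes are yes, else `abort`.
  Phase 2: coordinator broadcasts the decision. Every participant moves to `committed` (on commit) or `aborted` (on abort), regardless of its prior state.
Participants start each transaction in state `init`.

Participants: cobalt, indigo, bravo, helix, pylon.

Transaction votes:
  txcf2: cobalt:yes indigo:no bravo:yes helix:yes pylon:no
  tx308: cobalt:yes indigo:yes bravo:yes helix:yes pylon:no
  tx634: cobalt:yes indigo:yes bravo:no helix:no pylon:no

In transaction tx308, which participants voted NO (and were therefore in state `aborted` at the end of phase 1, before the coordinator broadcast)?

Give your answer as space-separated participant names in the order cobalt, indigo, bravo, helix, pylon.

Txn tx308 phase 1: cobalt yes -> prepared; indigo yes -> prepared; bravo yes -> prepared; helix yes -> prepared; pylon no -> aborted

Answer: pylon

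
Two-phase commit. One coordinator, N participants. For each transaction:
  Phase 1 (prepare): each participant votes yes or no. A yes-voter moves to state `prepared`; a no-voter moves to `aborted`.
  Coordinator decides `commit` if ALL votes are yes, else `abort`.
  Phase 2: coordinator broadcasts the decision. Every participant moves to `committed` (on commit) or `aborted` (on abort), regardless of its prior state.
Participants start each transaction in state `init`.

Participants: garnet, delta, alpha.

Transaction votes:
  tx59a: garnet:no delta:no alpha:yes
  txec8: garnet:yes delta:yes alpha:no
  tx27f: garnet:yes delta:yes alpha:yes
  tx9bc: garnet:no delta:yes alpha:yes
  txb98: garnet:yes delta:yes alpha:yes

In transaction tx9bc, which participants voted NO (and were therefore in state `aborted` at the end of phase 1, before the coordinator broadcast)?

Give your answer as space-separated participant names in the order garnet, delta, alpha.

Answer: garnet

Derivation:
Txn tx9bc phase 1: garnet no -> aborted; delta yes -> prepared; alpha yes -> prepared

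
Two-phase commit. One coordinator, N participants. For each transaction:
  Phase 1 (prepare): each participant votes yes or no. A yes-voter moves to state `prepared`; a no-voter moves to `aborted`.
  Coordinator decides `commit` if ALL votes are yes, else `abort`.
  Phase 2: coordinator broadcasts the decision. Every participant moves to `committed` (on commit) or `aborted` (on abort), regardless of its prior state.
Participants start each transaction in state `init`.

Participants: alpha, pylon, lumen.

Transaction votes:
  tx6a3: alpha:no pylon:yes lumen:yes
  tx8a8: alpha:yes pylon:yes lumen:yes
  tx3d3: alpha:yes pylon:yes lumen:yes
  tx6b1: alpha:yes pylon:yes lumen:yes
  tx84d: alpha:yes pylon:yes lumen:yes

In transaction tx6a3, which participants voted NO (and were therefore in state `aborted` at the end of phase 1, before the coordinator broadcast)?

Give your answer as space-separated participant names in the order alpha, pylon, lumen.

Txn tx6a3 phase 1: alpha no -> aborted; pylon yes -> prepared; lumen yes -> prepared

Answer: alpha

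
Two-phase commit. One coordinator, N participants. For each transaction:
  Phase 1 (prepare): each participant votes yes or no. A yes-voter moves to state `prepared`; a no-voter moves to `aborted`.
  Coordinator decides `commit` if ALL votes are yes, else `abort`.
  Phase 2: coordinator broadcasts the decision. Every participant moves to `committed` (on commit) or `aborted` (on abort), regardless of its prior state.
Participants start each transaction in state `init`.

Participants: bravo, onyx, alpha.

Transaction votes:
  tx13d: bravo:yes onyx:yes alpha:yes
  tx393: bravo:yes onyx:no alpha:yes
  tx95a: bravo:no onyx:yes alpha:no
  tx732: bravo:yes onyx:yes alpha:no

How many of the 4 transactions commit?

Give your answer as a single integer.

Answer: 1

Derivation:
tx13d: all yes -> commit (commits=1)
tx393: no from onyx -> abort (commits=1)
tx95a: no from bravo, alpha -> abort (commits=1)
tx732: no from alpha -> abort (commits=1)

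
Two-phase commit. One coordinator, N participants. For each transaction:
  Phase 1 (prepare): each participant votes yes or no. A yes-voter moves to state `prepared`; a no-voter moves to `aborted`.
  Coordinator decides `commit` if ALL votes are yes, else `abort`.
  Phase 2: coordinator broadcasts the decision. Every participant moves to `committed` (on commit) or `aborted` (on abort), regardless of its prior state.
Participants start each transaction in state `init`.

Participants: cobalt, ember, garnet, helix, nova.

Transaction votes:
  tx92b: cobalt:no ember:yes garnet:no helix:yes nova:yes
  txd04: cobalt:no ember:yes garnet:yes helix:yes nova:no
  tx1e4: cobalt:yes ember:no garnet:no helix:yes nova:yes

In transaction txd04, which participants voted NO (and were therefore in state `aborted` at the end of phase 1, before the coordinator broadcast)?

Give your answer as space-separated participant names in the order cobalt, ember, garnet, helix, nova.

Answer: cobalt nova

Derivation:
Txn txd04 phase 1: cobalt no -> aborted; ember yes -> prepared; garnet yes -> prepared; helix yes -> prepared; nova no -> aborted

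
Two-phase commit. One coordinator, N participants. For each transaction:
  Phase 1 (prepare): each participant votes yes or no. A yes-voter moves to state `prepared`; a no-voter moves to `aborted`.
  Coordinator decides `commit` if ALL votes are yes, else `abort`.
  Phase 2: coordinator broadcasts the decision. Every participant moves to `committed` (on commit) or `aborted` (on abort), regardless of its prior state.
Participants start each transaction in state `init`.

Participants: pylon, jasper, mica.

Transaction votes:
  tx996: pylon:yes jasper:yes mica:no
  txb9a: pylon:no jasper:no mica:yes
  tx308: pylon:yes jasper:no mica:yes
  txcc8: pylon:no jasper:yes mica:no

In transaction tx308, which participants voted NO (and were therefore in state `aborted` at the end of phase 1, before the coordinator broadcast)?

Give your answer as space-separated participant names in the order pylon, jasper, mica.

Txn tx308 phase 1: pylon yes -> prepared; jasper no -> aborted; mica yes -> prepared

Answer: jasper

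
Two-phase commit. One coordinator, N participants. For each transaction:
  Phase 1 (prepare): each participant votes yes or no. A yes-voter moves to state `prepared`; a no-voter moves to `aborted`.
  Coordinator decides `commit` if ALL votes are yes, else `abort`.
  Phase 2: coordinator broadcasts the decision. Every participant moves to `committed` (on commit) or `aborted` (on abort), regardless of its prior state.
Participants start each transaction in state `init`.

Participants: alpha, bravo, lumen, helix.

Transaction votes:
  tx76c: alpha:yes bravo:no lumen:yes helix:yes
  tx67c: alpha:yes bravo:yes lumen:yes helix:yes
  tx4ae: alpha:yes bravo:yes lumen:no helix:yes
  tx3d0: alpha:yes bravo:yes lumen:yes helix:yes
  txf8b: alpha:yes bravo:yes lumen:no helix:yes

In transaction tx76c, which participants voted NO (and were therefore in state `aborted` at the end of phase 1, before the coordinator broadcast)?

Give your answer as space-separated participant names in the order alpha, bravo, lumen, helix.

Txn tx76c phase 1: alpha yes -> prepared; bravo no -> aborted; lumen yes -> prepared; helix yes -> prepared

Answer: bravo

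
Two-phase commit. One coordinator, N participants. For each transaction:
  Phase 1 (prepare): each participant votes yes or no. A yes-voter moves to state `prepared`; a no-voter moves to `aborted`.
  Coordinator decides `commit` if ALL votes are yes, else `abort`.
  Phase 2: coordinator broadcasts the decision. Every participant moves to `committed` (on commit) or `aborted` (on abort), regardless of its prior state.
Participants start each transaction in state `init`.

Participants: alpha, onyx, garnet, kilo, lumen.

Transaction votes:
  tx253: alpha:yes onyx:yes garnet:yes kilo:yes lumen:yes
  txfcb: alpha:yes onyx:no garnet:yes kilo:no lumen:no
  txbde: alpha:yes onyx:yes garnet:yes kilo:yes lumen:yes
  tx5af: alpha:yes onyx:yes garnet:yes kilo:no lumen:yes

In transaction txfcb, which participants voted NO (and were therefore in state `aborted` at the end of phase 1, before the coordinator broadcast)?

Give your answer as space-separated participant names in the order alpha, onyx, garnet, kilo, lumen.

Txn txfcb phase 1: alpha yes -> prepared; onyx no -> aborted; garnet yes -> prepared; kilo no -> aborted; lumen no -> aborted

Answer: onyx kilo lumen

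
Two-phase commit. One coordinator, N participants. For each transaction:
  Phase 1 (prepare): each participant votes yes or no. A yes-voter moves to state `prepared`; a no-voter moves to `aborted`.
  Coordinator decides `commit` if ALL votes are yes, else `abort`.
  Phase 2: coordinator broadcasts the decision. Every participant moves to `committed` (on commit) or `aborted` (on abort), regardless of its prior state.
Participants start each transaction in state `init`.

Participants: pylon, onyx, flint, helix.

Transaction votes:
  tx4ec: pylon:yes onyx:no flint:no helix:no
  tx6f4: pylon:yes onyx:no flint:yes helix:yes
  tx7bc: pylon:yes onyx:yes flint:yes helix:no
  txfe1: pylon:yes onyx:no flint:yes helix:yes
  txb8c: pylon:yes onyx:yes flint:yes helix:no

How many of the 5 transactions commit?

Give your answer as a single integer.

Answer: 0

Derivation:
tx4ec: no from onyx, flint, helix -> abort (commits=0)
tx6f4: no from onyx -> abort (commits=0)
tx7bc: no from helix -> abort (commits=0)
txfe1: no from onyx -> abort (commits=0)
txb8c: no from helix -> abort (commits=0)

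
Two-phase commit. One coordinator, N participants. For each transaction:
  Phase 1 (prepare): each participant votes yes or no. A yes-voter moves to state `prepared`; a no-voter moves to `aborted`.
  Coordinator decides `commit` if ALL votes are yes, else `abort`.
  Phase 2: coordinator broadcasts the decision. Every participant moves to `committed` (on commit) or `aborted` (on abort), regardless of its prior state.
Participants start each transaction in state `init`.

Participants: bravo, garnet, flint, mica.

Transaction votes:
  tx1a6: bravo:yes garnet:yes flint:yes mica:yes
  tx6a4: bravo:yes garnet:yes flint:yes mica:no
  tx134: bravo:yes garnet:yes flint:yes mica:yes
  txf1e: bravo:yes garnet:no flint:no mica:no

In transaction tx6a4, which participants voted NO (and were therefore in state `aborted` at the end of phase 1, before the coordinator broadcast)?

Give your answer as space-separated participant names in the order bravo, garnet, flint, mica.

Answer: mica

Derivation:
Txn tx6a4 phase 1: bravo yes -> prepared; garnet yes -> prepared; flint yes -> prepared; mica no -> aborted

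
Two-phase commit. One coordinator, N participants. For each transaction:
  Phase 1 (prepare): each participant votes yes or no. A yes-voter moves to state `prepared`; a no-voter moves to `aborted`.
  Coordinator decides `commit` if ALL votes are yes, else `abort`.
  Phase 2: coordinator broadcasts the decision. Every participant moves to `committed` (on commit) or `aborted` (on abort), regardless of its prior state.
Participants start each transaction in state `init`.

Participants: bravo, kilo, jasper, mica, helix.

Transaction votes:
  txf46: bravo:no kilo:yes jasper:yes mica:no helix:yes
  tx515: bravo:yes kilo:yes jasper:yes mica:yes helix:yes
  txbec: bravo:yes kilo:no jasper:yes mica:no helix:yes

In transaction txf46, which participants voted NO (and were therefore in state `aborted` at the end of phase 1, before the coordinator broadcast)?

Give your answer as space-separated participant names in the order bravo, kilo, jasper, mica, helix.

Txn txf46 phase 1: bravo no -> aborted; kilo yes -> prepared; jasper yes -> prepared; mica no -> aborted; helix yes -> prepared

Answer: bravo mica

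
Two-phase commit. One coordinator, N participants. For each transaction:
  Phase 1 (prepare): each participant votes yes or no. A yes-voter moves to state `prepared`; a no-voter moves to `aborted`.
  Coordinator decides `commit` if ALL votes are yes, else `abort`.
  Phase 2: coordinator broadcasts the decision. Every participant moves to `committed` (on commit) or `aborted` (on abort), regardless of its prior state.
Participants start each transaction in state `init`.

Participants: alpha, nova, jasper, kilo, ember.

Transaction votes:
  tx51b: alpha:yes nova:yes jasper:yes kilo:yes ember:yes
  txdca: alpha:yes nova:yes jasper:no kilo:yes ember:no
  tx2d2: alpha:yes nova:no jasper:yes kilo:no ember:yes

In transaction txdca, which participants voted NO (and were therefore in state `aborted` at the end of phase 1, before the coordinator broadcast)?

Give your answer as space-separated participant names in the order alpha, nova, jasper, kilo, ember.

Answer: jasper ember

Derivation:
Txn txdca phase 1: alpha yes -> prepared; nova yes -> prepared; jasper no -> aborted; kilo yes -> prepared; ember no -> aborted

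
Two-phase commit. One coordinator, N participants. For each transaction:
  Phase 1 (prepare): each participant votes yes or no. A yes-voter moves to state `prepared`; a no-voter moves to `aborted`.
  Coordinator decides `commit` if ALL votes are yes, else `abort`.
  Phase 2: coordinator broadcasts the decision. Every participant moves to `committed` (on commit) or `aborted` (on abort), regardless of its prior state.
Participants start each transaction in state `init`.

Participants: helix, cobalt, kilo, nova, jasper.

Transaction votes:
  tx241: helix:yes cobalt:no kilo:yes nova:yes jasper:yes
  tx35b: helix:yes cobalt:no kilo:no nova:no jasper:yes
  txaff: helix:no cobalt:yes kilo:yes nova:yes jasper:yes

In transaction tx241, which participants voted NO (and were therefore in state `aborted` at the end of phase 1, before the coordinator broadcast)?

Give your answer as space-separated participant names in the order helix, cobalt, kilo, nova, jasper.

Txn tx241 phase 1: helix yes -> prepared; cobalt no -> aborted; kilo yes -> prepared; nova yes -> prepared; jasper yes -> prepared

Answer: cobalt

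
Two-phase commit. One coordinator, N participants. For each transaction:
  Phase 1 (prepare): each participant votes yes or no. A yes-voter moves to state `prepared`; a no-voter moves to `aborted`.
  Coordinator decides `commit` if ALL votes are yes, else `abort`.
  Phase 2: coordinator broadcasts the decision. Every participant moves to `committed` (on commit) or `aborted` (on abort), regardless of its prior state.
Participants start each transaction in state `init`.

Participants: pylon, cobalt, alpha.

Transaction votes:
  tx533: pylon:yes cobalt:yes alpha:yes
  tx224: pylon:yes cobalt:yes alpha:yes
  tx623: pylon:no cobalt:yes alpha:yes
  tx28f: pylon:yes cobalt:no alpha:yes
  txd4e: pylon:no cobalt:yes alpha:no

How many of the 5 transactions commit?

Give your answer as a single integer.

Answer: 2

Derivation:
tx533: all yes -> commit (commits=1)
tx224: all yes -> commit (commits=2)
tx623: no from pylon -> abort (commits=2)
tx28f: no from cobalt -> abort (commits=2)
txd4e: no from pylon, alpha -> abort (commits=2)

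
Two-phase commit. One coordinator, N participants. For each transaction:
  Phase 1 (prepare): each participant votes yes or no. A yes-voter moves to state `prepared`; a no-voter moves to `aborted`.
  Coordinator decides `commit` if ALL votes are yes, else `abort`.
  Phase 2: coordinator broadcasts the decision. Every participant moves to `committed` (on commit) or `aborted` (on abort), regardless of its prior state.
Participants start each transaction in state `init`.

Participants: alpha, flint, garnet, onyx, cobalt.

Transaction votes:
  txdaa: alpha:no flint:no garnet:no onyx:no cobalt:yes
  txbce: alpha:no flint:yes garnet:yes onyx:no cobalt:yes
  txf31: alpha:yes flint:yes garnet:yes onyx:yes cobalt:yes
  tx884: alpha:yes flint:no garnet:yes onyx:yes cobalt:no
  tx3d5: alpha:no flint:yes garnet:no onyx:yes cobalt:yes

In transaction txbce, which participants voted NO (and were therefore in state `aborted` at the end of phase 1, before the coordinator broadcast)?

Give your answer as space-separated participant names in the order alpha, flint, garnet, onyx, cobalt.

Txn txbce phase 1: alpha no -> aborted; flint yes -> prepared; garnet yes -> prepared; onyx no -> aborted; cobalt yes -> prepared

Answer: alpha onyx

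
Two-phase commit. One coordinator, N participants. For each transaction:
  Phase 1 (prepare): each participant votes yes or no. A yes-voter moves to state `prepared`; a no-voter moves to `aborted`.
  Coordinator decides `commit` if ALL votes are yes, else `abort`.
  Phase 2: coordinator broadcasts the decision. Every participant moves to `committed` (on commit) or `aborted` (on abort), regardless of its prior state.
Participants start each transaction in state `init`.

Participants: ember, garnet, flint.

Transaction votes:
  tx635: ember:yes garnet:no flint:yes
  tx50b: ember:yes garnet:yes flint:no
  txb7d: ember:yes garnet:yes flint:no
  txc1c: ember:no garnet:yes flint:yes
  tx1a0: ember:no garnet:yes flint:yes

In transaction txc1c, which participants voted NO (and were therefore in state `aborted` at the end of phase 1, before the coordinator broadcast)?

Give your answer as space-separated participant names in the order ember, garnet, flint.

Answer: ember

Derivation:
Txn txc1c phase 1: ember no -> aborted; garnet yes -> prepared; flint yes -> prepared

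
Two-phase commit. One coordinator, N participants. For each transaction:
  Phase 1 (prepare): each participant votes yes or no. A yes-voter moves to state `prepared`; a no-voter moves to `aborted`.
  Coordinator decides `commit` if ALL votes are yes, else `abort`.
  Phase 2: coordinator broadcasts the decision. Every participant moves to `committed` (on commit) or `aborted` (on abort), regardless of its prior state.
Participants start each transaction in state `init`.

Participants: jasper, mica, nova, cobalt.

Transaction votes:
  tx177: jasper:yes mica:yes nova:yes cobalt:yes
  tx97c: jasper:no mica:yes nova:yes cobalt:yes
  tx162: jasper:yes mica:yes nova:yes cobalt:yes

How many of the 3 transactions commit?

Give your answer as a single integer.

Answer: 2

Derivation:
tx177: all yes -> commit (commits=1)
tx97c: no from jasper -> abort (commits=1)
tx162: all yes -> commit (commits=2)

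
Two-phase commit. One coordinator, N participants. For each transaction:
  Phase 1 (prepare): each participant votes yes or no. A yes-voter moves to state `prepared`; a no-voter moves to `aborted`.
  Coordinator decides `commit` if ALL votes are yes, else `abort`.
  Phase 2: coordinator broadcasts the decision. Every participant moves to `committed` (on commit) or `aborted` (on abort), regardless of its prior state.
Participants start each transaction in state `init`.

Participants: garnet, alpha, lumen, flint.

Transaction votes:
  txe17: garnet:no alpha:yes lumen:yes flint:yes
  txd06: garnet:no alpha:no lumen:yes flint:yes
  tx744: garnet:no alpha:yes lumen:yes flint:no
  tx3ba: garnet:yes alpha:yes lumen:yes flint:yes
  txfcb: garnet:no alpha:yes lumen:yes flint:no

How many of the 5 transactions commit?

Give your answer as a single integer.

txe17: no from garnet -> abort (commits=0)
txd06: no from garnet, alpha -> abort (commits=0)
tx744: no from garnet, flint -> abort (commits=0)
tx3ba: all yes -> commit (commits=1)
txfcb: no from garnet, flint -> abort (commits=1)

Answer: 1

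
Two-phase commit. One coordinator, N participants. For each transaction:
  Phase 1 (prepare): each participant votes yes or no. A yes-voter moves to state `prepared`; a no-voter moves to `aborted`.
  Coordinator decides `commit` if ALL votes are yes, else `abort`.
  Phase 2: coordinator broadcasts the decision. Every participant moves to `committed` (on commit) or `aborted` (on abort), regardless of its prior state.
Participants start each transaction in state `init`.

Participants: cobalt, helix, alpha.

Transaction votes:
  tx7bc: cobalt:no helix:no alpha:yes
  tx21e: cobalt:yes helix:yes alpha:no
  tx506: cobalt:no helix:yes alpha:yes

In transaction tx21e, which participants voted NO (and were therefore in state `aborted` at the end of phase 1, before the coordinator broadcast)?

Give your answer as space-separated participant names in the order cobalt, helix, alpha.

Txn tx21e phase 1: cobalt yes -> prepared; helix yes -> prepared; alpha no -> aborted

Answer: alpha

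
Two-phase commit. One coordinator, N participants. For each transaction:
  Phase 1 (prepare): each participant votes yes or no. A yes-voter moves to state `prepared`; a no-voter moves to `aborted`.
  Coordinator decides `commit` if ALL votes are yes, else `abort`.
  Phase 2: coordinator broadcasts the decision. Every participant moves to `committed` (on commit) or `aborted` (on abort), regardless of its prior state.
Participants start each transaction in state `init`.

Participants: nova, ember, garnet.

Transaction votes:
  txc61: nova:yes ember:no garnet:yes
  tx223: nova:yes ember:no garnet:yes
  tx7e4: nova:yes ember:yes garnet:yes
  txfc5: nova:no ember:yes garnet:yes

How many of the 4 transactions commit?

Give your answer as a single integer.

Answer: 1

Derivation:
txc61: no from ember -> abort (commits=0)
tx223: no from ember -> abort (commits=0)
tx7e4: all yes -> commit (commits=1)
txfc5: no from nova -> abort (commits=1)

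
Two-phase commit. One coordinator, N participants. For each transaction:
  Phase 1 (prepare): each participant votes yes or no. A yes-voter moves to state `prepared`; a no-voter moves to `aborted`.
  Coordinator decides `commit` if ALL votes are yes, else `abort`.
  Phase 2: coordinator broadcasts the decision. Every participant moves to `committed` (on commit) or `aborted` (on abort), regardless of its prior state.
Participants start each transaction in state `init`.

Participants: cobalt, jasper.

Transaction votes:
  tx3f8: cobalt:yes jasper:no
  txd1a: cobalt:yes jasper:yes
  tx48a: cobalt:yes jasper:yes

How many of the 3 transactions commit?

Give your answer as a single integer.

tx3f8: no from jasper -> abort (commits=0)
txd1a: all yes -> commit (commits=1)
tx48a: all yes -> commit (commits=2)

Answer: 2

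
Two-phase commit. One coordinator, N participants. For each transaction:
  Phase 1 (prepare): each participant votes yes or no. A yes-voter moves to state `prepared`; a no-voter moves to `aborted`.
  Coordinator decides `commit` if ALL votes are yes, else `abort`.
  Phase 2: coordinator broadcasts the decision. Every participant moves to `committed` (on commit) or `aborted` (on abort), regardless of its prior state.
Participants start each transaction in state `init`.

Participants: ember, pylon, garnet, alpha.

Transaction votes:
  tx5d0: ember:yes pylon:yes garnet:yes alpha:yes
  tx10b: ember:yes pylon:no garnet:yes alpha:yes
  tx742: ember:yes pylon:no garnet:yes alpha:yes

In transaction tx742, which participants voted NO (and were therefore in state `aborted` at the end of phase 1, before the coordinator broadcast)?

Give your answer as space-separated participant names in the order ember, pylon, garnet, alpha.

Txn tx742 phase 1: ember yes -> prepared; pylon no -> aborted; garnet yes -> prepared; alpha yes -> prepared

Answer: pylon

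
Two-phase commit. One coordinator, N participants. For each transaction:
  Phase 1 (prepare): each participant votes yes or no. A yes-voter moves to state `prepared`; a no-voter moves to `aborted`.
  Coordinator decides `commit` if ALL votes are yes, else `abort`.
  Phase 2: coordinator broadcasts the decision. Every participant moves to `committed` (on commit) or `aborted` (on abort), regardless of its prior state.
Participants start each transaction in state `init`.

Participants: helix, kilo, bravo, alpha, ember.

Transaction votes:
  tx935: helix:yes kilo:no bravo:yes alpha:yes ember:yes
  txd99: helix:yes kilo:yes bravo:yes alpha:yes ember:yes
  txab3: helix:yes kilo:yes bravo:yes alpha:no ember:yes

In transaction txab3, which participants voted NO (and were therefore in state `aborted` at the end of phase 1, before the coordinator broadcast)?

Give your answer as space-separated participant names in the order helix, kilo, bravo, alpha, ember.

Answer: alpha

Derivation:
Txn txab3 phase 1: helix yes -> prepared; kilo yes -> prepared; bravo yes -> prepared; alpha no -> aborted; ember yes -> prepared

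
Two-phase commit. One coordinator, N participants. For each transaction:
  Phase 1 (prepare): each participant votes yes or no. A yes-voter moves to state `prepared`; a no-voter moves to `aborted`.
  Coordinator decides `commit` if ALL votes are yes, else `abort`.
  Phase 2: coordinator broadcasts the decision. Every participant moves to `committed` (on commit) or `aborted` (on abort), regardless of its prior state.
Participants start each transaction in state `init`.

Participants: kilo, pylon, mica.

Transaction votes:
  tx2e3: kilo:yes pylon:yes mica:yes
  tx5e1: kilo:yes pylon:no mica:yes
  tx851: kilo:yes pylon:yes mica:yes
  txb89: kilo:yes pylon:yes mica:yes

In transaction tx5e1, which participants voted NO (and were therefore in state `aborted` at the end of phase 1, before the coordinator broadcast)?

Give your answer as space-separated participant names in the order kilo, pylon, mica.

Txn tx5e1 phase 1: kilo yes -> prepared; pylon no -> aborted; mica yes -> prepared

Answer: pylon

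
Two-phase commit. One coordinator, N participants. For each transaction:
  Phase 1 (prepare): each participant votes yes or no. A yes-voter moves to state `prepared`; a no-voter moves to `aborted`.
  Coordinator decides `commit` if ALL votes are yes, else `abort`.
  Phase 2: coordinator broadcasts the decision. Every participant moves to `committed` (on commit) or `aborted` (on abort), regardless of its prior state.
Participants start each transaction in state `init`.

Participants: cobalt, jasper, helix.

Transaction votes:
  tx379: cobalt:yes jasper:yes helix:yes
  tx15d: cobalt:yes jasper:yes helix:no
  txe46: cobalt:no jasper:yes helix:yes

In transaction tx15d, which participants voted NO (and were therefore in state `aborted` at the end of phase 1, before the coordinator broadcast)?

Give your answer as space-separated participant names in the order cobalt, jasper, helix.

Answer: helix

Derivation:
Txn tx15d phase 1: cobalt yes -> prepared; jasper yes -> prepared; helix no -> aborted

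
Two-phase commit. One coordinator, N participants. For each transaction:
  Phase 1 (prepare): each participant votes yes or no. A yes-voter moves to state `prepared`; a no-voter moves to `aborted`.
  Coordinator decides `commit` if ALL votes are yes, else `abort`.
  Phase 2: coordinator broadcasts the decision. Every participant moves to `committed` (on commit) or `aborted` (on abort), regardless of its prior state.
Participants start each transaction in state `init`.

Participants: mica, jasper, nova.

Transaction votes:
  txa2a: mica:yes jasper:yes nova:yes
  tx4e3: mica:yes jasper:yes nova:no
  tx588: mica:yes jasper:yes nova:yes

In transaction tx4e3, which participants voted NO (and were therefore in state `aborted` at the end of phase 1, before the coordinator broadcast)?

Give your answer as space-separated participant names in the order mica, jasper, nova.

Txn tx4e3 phase 1: mica yes -> prepared; jasper yes -> prepared; nova no -> aborted

Answer: nova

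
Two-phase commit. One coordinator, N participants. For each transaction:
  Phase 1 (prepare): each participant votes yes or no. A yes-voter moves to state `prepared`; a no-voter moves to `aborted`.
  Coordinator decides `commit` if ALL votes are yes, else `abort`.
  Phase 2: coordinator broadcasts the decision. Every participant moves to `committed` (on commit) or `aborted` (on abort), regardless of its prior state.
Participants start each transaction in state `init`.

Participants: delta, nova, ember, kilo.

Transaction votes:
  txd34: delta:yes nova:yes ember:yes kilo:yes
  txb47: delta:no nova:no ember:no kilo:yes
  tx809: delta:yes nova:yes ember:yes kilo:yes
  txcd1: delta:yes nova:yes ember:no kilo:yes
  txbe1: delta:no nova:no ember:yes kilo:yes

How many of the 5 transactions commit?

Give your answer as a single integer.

txd34: all yes -> commit (commits=1)
txb47: no from delta, nova, ember -> abort (commits=1)
tx809: all yes -> commit (commits=2)
txcd1: no from ember -> abort (commits=2)
txbe1: no from delta, nova -> abort (commits=2)

Answer: 2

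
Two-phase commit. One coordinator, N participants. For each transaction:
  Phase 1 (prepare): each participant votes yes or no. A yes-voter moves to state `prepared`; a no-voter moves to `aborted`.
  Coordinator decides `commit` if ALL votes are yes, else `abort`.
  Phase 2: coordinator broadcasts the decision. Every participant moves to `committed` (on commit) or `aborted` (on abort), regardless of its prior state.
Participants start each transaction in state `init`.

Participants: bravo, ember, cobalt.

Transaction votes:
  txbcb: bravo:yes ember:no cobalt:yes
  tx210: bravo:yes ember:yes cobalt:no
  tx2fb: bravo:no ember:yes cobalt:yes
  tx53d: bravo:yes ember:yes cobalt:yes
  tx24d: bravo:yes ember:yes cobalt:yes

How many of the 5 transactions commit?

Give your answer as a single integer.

Answer: 2

Derivation:
txbcb: no from ember -> abort (commits=0)
tx210: no from cobalt -> abort (commits=0)
tx2fb: no from bravo -> abort (commits=0)
tx53d: all yes -> commit (commits=1)
tx24d: all yes -> commit (commits=2)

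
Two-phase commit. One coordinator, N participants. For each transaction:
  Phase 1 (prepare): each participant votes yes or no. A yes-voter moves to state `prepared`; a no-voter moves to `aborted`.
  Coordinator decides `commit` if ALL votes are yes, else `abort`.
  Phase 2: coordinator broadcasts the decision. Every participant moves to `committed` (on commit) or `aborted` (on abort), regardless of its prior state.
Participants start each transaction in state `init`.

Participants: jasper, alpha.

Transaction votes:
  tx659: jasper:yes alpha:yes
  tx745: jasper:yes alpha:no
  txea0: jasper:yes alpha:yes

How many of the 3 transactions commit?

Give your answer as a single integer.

tx659: all yes -> commit (commits=1)
tx745: no from alpha -> abort (commits=1)
txea0: all yes -> commit (commits=2)

Answer: 2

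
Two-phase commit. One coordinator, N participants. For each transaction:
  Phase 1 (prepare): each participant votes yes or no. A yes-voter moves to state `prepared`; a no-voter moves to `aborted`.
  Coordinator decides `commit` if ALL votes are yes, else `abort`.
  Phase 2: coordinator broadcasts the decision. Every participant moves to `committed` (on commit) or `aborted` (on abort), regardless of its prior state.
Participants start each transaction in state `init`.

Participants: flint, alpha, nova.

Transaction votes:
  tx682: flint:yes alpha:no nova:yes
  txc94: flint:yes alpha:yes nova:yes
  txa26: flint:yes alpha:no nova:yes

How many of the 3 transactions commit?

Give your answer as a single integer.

tx682: no from alpha -> abort (commits=0)
txc94: all yes -> commit (commits=1)
txa26: no from alpha -> abort (commits=1)

Answer: 1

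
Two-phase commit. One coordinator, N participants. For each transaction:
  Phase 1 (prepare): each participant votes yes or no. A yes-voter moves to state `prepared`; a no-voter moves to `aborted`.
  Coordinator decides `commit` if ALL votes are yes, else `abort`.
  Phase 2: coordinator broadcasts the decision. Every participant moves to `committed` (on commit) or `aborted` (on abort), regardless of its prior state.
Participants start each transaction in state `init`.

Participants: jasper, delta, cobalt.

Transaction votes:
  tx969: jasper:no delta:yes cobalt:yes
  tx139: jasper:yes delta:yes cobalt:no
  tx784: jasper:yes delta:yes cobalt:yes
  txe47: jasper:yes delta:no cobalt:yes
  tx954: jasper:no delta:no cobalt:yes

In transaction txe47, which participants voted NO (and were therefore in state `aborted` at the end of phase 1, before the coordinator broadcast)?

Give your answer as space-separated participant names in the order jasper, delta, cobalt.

Answer: delta

Derivation:
Txn txe47 phase 1: jasper yes -> prepared; delta no -> aborted; cobalt yes -> prepared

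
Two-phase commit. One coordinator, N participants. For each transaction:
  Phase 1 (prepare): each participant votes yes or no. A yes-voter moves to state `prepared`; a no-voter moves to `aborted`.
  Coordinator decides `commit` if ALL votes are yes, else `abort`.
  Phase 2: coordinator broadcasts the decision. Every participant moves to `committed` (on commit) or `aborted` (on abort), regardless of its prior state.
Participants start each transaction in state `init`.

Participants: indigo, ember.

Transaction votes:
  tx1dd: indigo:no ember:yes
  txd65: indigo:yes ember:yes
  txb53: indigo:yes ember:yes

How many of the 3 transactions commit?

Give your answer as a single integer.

tx1dd: no from indigo -> abort (commits=0)
txd65: all yes -> commit (commits=1)
txb53: all yes -> commit (commits=2)

Answer: 2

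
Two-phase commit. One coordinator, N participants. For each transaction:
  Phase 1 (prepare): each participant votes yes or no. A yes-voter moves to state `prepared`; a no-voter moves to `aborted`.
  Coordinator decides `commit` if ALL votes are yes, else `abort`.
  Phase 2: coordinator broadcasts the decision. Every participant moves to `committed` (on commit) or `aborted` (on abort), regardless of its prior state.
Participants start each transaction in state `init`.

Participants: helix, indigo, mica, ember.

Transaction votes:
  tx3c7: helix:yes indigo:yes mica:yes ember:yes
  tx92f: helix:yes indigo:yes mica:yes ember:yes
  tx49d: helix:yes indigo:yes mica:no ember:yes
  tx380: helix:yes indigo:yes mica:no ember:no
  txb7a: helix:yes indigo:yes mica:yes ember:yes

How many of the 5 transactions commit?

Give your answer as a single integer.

tx3c7: all yes -> commit (commits=1)
tx92f: all yes -> commit (commits=2)
tx49d: no from mica -> abort (commits=2)
tx380: no from mica, ember -> abort (commits=2)
txb7a: all yes -> commit (commits=3)

Answer: 3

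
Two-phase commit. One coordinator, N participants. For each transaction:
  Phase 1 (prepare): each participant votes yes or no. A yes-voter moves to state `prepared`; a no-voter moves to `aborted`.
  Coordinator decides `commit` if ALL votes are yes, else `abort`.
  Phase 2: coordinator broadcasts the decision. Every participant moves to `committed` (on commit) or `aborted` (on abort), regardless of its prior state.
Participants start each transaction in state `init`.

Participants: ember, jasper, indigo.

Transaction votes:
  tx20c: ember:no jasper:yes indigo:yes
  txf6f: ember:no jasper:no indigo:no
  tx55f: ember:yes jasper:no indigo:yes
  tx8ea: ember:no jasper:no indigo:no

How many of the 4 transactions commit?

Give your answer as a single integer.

tx20c: no from ember -> abort (commits=0)
txf6f: no from ember, jasper, indigo -> abort (commits=0)
tx55f: no from jasper -> abort (commits=0)
tx8ea: no from ember, jasper, indigo -> abort (commits=0)

Answer: 0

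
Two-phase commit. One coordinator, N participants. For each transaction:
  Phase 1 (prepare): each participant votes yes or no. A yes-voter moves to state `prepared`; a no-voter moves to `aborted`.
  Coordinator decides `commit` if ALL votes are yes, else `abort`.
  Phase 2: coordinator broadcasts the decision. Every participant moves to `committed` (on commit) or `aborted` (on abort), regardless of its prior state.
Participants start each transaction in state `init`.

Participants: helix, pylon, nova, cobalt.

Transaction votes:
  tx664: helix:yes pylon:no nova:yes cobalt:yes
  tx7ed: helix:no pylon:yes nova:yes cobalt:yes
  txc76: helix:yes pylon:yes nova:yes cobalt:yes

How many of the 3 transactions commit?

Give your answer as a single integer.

tx664: no from pylon -> abort (commits=0)
tx7ed: no from helix -> abort (commits=0)
txc76: all yes -> commit (commits=1)

Answer: 1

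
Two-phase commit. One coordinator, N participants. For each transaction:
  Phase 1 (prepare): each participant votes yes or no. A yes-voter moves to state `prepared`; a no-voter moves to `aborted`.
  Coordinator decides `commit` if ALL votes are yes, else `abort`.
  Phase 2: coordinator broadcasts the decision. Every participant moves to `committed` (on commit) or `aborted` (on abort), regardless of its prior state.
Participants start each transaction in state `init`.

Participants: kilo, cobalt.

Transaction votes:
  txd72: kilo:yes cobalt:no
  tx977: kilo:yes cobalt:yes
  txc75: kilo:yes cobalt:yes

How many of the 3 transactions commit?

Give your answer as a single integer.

txd72: no from cobalt -> abort (commits=0)
tx977: all yes -> commit (commits=1)
txc75: all yes -> commit (commits=2)

Answer: 2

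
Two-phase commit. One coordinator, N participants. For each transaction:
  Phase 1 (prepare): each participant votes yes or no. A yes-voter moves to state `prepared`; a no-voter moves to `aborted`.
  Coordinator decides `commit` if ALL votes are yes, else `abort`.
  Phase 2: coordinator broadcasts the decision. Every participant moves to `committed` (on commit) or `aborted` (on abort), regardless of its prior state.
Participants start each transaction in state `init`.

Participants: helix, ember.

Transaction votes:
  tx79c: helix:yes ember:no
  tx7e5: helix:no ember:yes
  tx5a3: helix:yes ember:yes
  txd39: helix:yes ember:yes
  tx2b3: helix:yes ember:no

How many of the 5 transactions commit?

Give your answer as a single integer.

Answer: 2

Derivation:
tx79c: no from ember -> abort (commits=0)
tx7e5: no from helix -> abort (commits=0)
tx5a3: all yes -> commit (commits=1)
txd39: all yes -> commit (commits=2)
tx2b3: no from ember -> abort (commits=2)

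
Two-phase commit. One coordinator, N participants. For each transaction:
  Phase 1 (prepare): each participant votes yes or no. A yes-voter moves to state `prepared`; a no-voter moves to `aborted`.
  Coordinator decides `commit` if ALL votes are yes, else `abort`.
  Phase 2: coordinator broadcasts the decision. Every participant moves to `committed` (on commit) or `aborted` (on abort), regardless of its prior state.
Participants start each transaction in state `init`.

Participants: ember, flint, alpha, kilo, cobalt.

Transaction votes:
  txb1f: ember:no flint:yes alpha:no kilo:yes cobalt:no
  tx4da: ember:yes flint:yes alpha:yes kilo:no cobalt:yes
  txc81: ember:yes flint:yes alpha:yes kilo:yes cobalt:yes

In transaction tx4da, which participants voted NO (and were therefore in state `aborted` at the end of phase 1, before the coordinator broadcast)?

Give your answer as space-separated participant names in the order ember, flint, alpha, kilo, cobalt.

Answer: kilo

Derivation:
Txn tx4da phase 1: ember yes -> prepared; flint yes -> prepared; alpha yes -> prepared; kilo no -> aborted; cobalt yes -> prepared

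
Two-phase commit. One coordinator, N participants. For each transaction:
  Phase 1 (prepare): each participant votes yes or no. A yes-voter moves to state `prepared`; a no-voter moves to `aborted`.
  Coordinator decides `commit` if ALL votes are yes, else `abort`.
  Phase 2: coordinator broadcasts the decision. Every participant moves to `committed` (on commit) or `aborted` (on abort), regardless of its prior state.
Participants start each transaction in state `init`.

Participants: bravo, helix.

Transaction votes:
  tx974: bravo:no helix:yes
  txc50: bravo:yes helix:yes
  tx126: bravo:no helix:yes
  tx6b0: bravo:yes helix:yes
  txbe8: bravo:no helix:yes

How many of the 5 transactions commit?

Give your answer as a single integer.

Answer: 2

Derivation:
tx974: no from bravo -> abort (commits=0)
txc50: all yes -> commit (commits=1)
tx126: no from bravo -> abort (commits=1)
tx6b0: all yes -> commit (commits=2)
txbe8: no from bravo -> abort (commits=2)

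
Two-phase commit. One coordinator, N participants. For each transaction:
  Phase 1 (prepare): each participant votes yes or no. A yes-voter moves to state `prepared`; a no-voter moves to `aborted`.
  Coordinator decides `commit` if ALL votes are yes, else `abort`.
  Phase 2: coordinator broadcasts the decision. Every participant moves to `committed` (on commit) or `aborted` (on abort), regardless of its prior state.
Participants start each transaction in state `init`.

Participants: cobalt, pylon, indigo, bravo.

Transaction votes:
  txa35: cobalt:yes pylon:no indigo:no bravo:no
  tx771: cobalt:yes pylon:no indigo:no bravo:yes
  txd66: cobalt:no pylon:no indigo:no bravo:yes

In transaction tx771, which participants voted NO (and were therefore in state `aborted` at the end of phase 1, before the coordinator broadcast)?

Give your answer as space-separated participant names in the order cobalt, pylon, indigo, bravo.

Txn tx771 phase 1: cobalt yes -> prepared; pylon no -> aborted; indigo no -> aborted; bravo yes -> prepared

Answer: pylon indigo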